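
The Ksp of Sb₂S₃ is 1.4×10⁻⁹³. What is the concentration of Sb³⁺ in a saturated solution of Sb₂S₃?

Sb₂S₃(s) ⇌ 2 Sb³⁺(aq) + 3 S²⁻(aq)
With molar solubility s: [Sb³⁺] = 2s, [S²⁻] = 3s.
Ksp = [Sb³⁺]^2[S²⁻]^3 = (2s)^2 · (3s)^3 = 108s^5 = 1.4×10⁻⁹³
s = 1.1×10⁻¹⁹ mol/L
[Sb³⁺] = 2s = 2.1×10⁻¹⁹ mol/L

2.1×10⁻¹⁹ M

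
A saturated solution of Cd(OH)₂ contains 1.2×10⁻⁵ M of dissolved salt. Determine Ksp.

Ksp = 6.9×10⁻¹⁵

Cd(OH)₂(s) ⇌ Cd²⁺(aq) + 2 OH⁻(aq)
If s mol/L of Cd(OH)₂ dissolves, [Cd²⁺] = s and [OH⁻] = 2s.
Ksp = [Cd²⁺][OH⁻]^2 = s · (2s)^2 = 4s^3
Ksp = 4 × (1.2×10⁻⁵)^3 = 6.9×10⁻¹⁵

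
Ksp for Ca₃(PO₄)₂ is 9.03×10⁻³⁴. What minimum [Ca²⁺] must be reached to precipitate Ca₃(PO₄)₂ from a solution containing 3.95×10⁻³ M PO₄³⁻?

3.87×10⁻¹⁰ M

A salt starts to precipitate once the ion product Q reaches its Ksp.
Ca₃(PO₄)₂(s) ⇌ 3 Ca²⁺(aq) + 2 PO₄³⁻(aq)
Ksp = [Ca²⁺]^3[PO₄³⁻]^2 = [Ca²⁺]^3(3.95×10⁻³)^2
[Ca²⁺]^3 = 9.03×10⁻³⁴ / (3.95×10⁻³)^2 = 5.79×10⁻²⁹
[Ca²⁺] = 3.87×10⁻¹⁰ M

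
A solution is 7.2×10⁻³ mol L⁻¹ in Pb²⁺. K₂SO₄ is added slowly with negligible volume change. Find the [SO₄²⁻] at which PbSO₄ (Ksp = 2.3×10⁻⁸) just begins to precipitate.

3.2×10⁻⁶ M

A salt starts to precipitate once the ion product Q reaches its Ksp.
PbSO₄(s) ⇌ Pb²⁺(aq) + SO₄²⁻(aq)
Ksp = [Pb²⁺][SO₄²⁻] = [SO₄²⁻](7.2×10⁻³)
[SO₄²⁻] = 2.3×10⁻⁸ / (7.2×10⁻³) = 3.2×10⁻⁶
[SO₄²⁻] = 3.2×10⁻⁶ mol L⁻¹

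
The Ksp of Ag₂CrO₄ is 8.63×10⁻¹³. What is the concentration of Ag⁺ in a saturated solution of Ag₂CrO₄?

1.20×10⁻⁴ M

Ag₂CrO₄(s) ⇌ 2 Ag⁺(aq) + CrO₄²⁻(aq)
For each mole of Ag₂CrO₄ that dissolves per liter, [Ag⁺] = 2s and [CrO₄²⁻] = s; let s denote this solubility.
Ksp = [Ag⁺]^2[CrO₄²⁻] = (2s)^2 · s = 4s^3 = 8.63×10⁻¹³
s = 6.00×10⁻⁵ mol L⁻¹
[Ag⁺] = 2s = 1.20×10⁻⁴ mol L⁻¹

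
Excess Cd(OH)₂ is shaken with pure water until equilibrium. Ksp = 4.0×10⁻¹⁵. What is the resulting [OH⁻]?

2.0×10⁻⁵ M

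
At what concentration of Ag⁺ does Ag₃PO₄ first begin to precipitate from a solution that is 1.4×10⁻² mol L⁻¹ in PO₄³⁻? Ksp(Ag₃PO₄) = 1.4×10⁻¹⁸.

A salt starts to precipitate once the ion product Q reaches its Ksp.
Ag₃PO₄(s) ⇌ 3 Ag⁺(aq) + PO₄³⁻(aq)
Ksp = [Ag⁺]^3[PO₄³⁻] = [Ag⁺]^3(1.4×10⁻²)
[Ag⁺]^3 = 1.4×10⁻¹⁸ / (1.4×10⁻²) = 1.0×10⁻¹⁶
[Ag⁺] = 4.6×10⁻⁶ mol L⁻¹

4.6×10⁻⁶ M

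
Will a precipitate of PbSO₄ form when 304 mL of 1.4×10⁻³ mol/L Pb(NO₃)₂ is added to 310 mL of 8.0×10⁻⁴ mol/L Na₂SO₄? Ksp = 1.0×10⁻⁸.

Yes

After mixing, V = 304 mL + 310 mL = 614 mL.
[Pb²⁺] = (1.4×10⁻³)(304)/614 = 6.9×10⁻⁴ mol/L
[SO₄²⁻] = (8.0×10⁻⁴)(310)/614 = 4.0×10⁻⁴ mol/L
Q = [Pb²⁺][SO₄²⁻] = 2.8×10⁻⁷
Because Q > Ksp (2.8×10⁻⁷ vs 1.0×10⁻⁸), a precipitate of PbSO₄ forms.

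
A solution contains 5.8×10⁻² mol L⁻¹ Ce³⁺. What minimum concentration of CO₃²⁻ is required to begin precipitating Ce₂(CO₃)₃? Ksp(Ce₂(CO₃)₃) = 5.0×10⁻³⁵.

Each salt precipitates once Q = Ksp for that salt.
Ce₂(CO₃)₃(s) ⇌ 2 Ce³⁺(aq) + 3 CO₃²⁻(aq)
Ksp = [Ce³⁺]^2[CO₃²⁻]^3 = [CO₃²⁻]^3(5.8×10⁻²)^2
[CO₃²⁻]^3 = 5.0×10⁻³⁵ / (5.8×10⁻²)^2 = 1.5×10⁻³²
[CO₃²⁻] = 2.5×10⁻¹¹ mol L⁻¹

2.5×10⁻¹¹ M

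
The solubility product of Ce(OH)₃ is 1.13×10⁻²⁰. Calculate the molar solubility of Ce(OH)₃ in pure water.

4.52×10⁻⁶ M

Ce(OH)₃(s) ⇌ Ce³⁺(aq) + 3 OH⁻(aq)
With molar solubility s: [Ce³⁺] = s, [OH⁻] = 3s.
Ksp = [Ce³⁺][OH⁻]^3 = s · (3s)^3 = 27s^4
27s^4 = 1.13×10⁻²⁰  ⇒  s^4 = 4.19×10⁻²²
Taking the 4th root, s = 4.52×10⁻⁶ M.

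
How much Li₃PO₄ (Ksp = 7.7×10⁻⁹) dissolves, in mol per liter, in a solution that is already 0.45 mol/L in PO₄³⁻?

Li₃PO₄(s) ⇌ 3 Li⁺(aq) + PO₄³⁻(aq)
Let s be the solubility of Li₃PO₄ here. The common ion gives [PO₄³⁻] ≈ 0.45 mol/L, and [Li⁺] = 3s.
Ksp = [Li⁺]^3[PO₄³⁻] = (3s)^3(0.45)
(3s)^3 = 7.7×10⁻⁹ / (0.45) = 1.7×10⁻⁸
s = 8.6×10⁻⁴ mol/L

8.6×10⁻⁴ M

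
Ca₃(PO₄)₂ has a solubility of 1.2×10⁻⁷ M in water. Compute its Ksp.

Ksp = 2.7×10⁻³³

Ca₃(PO₄)₂(s) ⇌ 3 Ca²⁺(aq) + 2 PO₄³⁻(aq)
With molar solubility s: [Ca²⁺] = 3s, [PO₄³⁻] = 2s.
Ksp = [Ca²⁺]^3[PO₄³⁻]^2 = (3s)^3 · (2s)^2 = 108s^5
Ksp = 108 × (1.2×10⁻⁷)^5 = 2.7×10⁻³³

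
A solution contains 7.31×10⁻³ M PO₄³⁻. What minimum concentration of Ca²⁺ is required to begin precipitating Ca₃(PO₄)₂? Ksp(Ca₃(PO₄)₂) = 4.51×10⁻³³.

The threshold for precipitation is Q = Ksp.
Ca₃(PO₄)₂(s) ⇌ 3 Ca²⁺(aq) + 2 PO₄³⁻(aq)
Ksp = [Ca²⁺]^3[PO₄³⁻]^2 = [Ca²⁺]^3(7.31×10⁻³)^2
[Ca²⁺]^3 = 4.51×10⁻³³ / (7.31×10⁻³)^2 = 8.44×10⁻²⁹
[Ca²⁺] = 4.39×10⁻¹⁰ M

4.39×10⁻¹⁰ M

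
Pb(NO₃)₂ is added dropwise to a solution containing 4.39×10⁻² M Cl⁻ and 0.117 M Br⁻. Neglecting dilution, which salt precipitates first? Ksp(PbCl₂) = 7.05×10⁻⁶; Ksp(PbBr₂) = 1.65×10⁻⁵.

Precipitation of each salt begins when its ion product equals Ksp.
For PbCl₂: [Pb²⁺] = (Ksp/[Cl⁻]^2) = 3.66×10⁻³ M
For PbBr₂: [Pb²⁺] = (Ksp/[Br⁻]^2) = 1.21×10⁻³ M
PbBr₂ requires the lower [Pb²⁺], so it precipitates first.

PbBr₂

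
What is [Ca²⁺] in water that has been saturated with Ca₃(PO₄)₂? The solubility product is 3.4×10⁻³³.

Ca₃(PO₄)₂(s) ⇌ 3 Ca²⁺(aq) + 2 PO₄³⁻(aq)
With molar solubility s: [Ca²⁺] = 3s, [PO₄³⁻] = 2s.
Ksp = [Ca²⁺]^3[PO₄³⁻]^2 = (3s)^3 · (2s)^2 = 108s^5 = 3.4×10⁻³³
s = 1.3×10⁻⁷ mol L⁻¹
[Ca²⁺] = 3s = 3.8×10⁻⁷ mol L⁻¹

3.8×10⁻⁷ M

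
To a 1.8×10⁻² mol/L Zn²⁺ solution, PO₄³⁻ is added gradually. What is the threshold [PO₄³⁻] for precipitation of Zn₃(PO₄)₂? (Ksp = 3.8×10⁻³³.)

2.6×10⁻¹⁴ M

A salt starts to precipitate once the ion product Q reaches its Ksp.
Zn₃(PO₄)₂(s) ⇌ 3 Zn²⁺(aq) + 2 PO₄³⁻(aq)
Ksp = [Zn²⁺]^3[PO₄³⁻]^2 = [PO₄³⁻]^2(1.8×10⁻²)^3
[PO₄³⁻]^2 = 3.8×10⁻³³ / (1.8×10⁻²)^3 = 6.5×10⁻²⁸
[PO₄³⁻] = 2.6×10⁻¹⁴ mol/L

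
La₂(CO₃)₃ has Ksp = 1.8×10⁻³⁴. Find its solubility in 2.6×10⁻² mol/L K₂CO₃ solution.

1.6×10⁻¹⁵ M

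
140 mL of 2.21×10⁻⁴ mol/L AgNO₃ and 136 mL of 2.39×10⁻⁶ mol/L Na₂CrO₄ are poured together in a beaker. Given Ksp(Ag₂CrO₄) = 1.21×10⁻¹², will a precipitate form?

No

After mixing, V = 140 mL + 136 mL = 276 mL.
[Ag⁺] = (2.21×10⁻⁴)(140)/276 = 1.12×10⁻⁴ mol/L
[CrO₄²⁻] = (2.39×10⁻⁶)(136)/276 = 1.18×10⁻⁶ mol/L
Q = [Ag⁺]^2[CrO₄²⁻] = 1.48×10⁻¹⁴
Since Q (1.48×10⁻¹⁴) is less than Ksp (1.21×10⁻¹²), no Ag₂CrO₄ precipitates.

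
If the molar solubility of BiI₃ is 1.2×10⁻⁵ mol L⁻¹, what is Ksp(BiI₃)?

Ksp = 5.6×10⁻¹⁹

BiI₃(s) ⇌ Bi³⁺(aq) + 3 I⁻(aq)
Call the molar solubility s, so that [Bi³⁺] = s and [I⁻] = 3s.
Ksp = [Bi³⁺][I⁻]^3 = s · (3s)^3 = 27s^4
Ksp = 27 × (1.2×10⁻⁵)^4 = 5.6×10⁻¹⁹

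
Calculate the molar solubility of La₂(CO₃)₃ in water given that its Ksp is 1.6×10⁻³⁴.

6.8×10⁻⁸ M

La₂(CO₃)₃(s) ⇌ 2 La³⁺(aq) + 3 CO₃²⁻(aq)
Call the molar solubility s, so that [La³⁺] = 2s and [CO₃²⁻] = 3s.
Ksp = [La³⁺]^2[CO₃²⁻]^3 = (2s)^2 · (3s)^3 = 108s^5
108s^5 = 1.6×10⁻³⁴  ⇒  s^5 = 1.5×10⁻³⁶
s = 6.8×10⁻⁸ mol L⁻¹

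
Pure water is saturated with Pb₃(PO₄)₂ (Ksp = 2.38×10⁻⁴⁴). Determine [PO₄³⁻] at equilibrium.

1.48×10⁻⁹ M

Pb₃(PO₄)₂(s) ⇌ 3 Pb²⁺(aq) + 2 PO₄³⁻(aq)
If s mol/L of Pb₃(PO₄)₂ dissolves, [Pb²⁺] = 3s and [PO₄³⁻] = 2s.
Ksp = [Pb²⁺]^3[PO₄³⁻]^2 = (3s)^3 · (2s)^2 = 108s^5 = 2.38×10⁻⁴⁴
s = 7.39×10⁻¹⁰ mol L⁻¹
[PO₄³⁻] = 2s = 1.48×10⁻⁹ mol L⁻¹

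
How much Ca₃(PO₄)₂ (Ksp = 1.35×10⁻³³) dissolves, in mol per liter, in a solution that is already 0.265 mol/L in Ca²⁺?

1.35×10⁻¹⁶ M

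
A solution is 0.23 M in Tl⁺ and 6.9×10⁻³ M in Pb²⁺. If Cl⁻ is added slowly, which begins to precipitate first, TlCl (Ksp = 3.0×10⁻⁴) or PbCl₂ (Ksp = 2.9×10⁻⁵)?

TlCl

Precipitation begins when Q = Ksp.
For TlCl: [Cl⁻] = (Ksp/[Tl⁺]) = 1.3×10⁻³ M
For PbCl₂: [Cl⁻] = (Ksp/[Pb²⁺])^(1/2) = 6.5×10⁻² M
Since TlCl needs less Cl⁻ to reach saturation, it precipitates first.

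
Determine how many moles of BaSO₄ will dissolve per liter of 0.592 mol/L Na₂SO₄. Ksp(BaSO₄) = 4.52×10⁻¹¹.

BaSO₄(s) ⇌ Ba²⁺(aq) + SO₄²⁻(aq)
The solution already contains SO₄²⁻ at 0.592 mol/L. Let s be the molar solubility of BaSO₄.
[SO₄²⁻] ≈ 0.592 mol/L (common ion dominates); [Ba²⁺] = s.
Ksp = [Ba²⁺][SO₄²⁻] = s(0.592)
s = 4.52×10⁻¹¹ / (0.592) = 7.64×10⁻¹¹
s = 7.64×10⁻¹¹ mol/L

7.64×10⁻¹¹ M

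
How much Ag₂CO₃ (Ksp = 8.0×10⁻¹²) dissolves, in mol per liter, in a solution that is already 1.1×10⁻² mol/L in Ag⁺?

6.6×10⁻⁸ M

Ag₂CO₃(s) ⇌ 2 Ag⁺(aq) + CO₃²⁻(aq)
The solution already contains Ag⁺ at 1.1×10⁻² mol/L. Let s be the molar solubility of Ag₂CO₃.
[Ag⁺] ≈ 1.1×10⁻² mol/L (common ion dominates); [CO₃²⁻] = s.
Ksp = [Ag⁺]^2[CO₃²⁻] = (1.1×10⁻²)^2s
s = 8.0×10⁻¹² / (1.1×10⁻²)^2 = 6.6×10⁻⁸
s = 6.6×10⁻⁸ mol/L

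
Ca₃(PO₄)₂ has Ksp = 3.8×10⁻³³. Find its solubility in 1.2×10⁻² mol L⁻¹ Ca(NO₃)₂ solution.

Ca₃(PO₄)₂(s) ⇌ 3 Ca²⁺(aq) + 2 PO₄³⁻(aq)
Let s be the solubility of Ca₃(PO₄)₂ here. The common ion gives [Ca²⁺] ≈ 1.2×10⁻² mol L⁻¹, and [PO₄³⁻] = 2s.
Ksp = [Ca²⁺]^3[PO₄³⁻]^2 = (1.2×10⁻²)^3(2s)^2
(2s)^2 = 3.8×10⁻³³ / (1.2×10⁻²)^3 = 2.2×10⁻²⁷
s = 2.3×10⁻¹⁴ mol L⁻¹

2.3×10⁻¹⁴ M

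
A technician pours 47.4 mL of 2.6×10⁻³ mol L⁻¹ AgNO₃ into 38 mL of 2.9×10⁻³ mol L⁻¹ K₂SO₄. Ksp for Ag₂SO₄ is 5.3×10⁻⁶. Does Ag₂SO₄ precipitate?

After mixing, V = 47.4 mL + 38 mL = 85.4 mL.
[Ag⁺] = (2.6×10⁻³)(47.4)/85.4 = 1.4×10⁻³ mol L⁻¹
[SO₄²⁻] = (2.9×10⁻³)(38)/85.4 = 1.3×10⁻³ mol L⁻¹
Q = [Ag⁺]^2[SO₄²⁻] = 2.7×10⁻⁹
Since Q (2.7×10⁻⁹) is less than Ksp (5.3×10⁻⁶), no Ag₂SO₄ precipitates.

No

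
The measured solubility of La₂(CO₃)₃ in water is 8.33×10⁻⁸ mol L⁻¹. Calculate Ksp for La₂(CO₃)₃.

La₂(CO₃)₃(s) ⇌ 2 La³⁺(aq) + 3 CO₃²⁻(aq)
For each mole of La₂(CO₃)₃ that dissolves per liter, [La³⁺] = 2s and [CO₃²⁻] = 3s; let s denote this solubility.
Ksp = [La³⁺]^2[CO₃²⁻]^3 = (2s)^2 · (3s)^3 = 108s^5
Ksp = 108 × (8.33×10⁻⁸)^5 = 4.33×10⁻³⁴

Ksp = 4.33×10⁻³⁴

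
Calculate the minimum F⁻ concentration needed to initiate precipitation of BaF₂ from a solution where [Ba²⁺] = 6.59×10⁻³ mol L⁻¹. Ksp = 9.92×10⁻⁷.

1.23×10⁻² M

A salt starts to precipitate once the ion product Q reaches its Ksp.
BaF₂(s) ⇌ Ba²⁺(aq) + 2 F⁻(aq)
Ksp = [Ba²⁺][F⁻]^2 = [F⁻]^2(6.59×10⁻³)
[F⁻]^2 = 9.92×10⁻⁷ / (6.59×10⁻³) = 1.51×10⁻⁴
[F⁻] = 1.23×10⁻² mol L⁻¹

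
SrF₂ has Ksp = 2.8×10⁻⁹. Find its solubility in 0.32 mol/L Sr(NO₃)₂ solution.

4.7×10⁻⁵ M

SrF₂(s) ⇌ Sr²⁺(aq) + 2 F⁻(aq)
Sr²⁺ is already present at 0.32 mol/L. If s mol/L of SrF₂ dissolves, [F⁻] = 2s while [Sr²⁺] ≈ 0.32 mol/L.
Ksp = [Sr²⁺][F⁻]^2 = (0.32)(2s)^2
(2s)^2 = 2.8×10⁻⁹ / (0.32) = 8.8×10⁻⁹
s = 4.7×10⁻⁵ mol/L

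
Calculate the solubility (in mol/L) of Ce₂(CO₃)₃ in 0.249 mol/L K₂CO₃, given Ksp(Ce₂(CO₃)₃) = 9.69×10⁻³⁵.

3.96×10⁻¹⁷ M

Ce₂(CO₃)₃(s) ⇌ 2 Ce³⁺(aq) + 3 CO₃²⁻(aq)
The solution already contains CO₃²⁻ at 0.249 mol/L. Let s be the molar solubility of Ce₂(CO₃)₃.
[CO₃²⁻] ≈ 0.249 mol/L (common ion dominates); [Ce³⁺] = 2s.
Ksp = [Ce³⁺]^2[CO₃²⁻]^3 = (2s)^2(0.249)^3
(2s)^2 = 9.69×10⁻³⁵ / (0.249)^3 = 6.28×10⁻³³
s = 3.96×10⁻¹⁷ mol/L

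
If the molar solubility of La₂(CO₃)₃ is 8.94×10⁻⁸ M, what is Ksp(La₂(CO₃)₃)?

Ksp = 6.17×10⁻³⁴

La₂(CO₃)₃(s) ⇌ 2 La³⁺(aq) + 3 CO₃²⁻(aq)
With molar solubility s: [La³⁺] = 2s, [CO₃²⁻] = 3s.
Ksp = [La³⁺]^2[CO₃²⁻]^3 = (2s)^2 · (3s)^3 = 108s^5
Ksp = 108 × (8.94×10⁻⁸)^5 = 6.17×10⁻³⁴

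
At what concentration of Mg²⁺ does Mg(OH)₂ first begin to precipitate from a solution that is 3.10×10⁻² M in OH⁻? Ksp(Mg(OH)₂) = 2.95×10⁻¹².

3.07×10⁻⁹ M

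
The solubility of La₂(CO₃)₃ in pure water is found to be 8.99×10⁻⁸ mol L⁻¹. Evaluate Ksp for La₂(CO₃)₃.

Ksp = 6.34×10⁻³⁴

La₂(CO₃)₃(s) ⇌ 2 La³⁺(aq) + 3 CO₃²⁻(aq)
Let s be the molar solubility. Then [La³⁺] = 2s and [CO₃²⁻] = 3s.
Ksp = [La³⁺]^2[CO₃²⁻]^3 = (2s)^2 · (3s)^3 = 108s^5
Ksp = 108 × (8.99×10⁻⁸)^5 = 6.34×10⁻³⁴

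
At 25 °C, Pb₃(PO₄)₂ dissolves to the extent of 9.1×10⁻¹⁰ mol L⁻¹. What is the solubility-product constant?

Pb₃(PO₄)₂(s) ⇌ 3 Pb²⁺(aq) + 2 PO₄³⁻(aq)
Let s be the molar solubility. Then [Pb²⁺] = 3s and [PO₄³⁻] = 2s.
Ksp = [Pb²⁺]^3[PO₄³⁻]^2 = (3s)^3 · (2s)^2 = 108s^5
Ksp = 108 × (9.1×10⁻¹⁰)^5 = 6.7×10⁻⁴⁴

Ksp = 6.7×10⁻⁴⁴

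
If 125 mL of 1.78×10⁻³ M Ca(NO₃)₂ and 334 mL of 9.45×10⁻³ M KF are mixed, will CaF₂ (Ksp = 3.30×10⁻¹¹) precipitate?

After mixing, V = 125 mL + 334 mL = 459 mL.
[Ca²⁺] = (1.78×10⁻³)(125)/459 = 4.85×10⁻⁴ M
[F⁻] = (9.45×10⁻³)(334)/459 = 6.88×10⁻³ M
Q = [Ca²⁺][F⁻]^2 = 2.29×10⁻⁸
Q = 2.29×10⁻⁸ > Ksp = 3.30×10⁻¹¹, so the solution is supersaturated and CaF₂ precipitates.

Yes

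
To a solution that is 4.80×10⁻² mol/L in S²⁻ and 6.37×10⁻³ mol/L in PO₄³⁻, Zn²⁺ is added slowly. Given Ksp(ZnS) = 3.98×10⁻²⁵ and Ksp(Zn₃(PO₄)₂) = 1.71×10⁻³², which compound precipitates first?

ZnS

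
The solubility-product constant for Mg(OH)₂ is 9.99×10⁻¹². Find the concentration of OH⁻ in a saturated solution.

2.71×10⁻⁴ M

Mg(OH)₂(s) ⇌ Mg²⁺(aq) + 2 OH⁻(aq)
For each mole of Mg(OH)₂ that dissolves per liter, [Mg²⁺] = s and [OH⁻] = 2s; let s denote this solubility.
Ksp = [Mg²⁺][OH⁻]^2 = s · (2s)^2 = 4s^3 = 9.99×10⁻¹²
s = 1.36×10⁻⁴ mol/L
[OH⁻] = 2s = 2.71×10⁻⁴ mol/L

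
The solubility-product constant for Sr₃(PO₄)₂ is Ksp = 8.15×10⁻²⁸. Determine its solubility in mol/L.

1.50×10⁻⁶ M

Sr₃(PO₄)₂(s) ⇌ 3 Sr²⁺(aq) + 2 PO₄³⁻(aq)
Let s be the molar solubility. Then [Sr²⁺] = 3s and [PO₄³⁻] = 2s.
Ksp = [Sr²⁺]^3[PO₄³⁻]^2 = (3s)^3 · (2s)^2 = 108s^5
108s^5 = 8.15×10⁻²⁸  ⇒  s^5 = 7.55×10⁻³⁰
Taking the 5th root, s = 1.50×10⁻⁶ M.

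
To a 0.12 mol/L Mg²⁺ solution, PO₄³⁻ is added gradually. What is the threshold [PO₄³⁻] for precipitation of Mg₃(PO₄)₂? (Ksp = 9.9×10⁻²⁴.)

Precipitation of each salt begins when its ion product equals Ksp.
Mg₃(PO₄)₂(s) ⇌ 3 Mg²⁺(aq) + 2 PO₄³⁻(aq)
Ksp = [Mg²⁺]^3[PO₄³⁻]^2 = [PO₄³⁻]^2(0.12)^3
[PO₄³⁻]^2 = 9.9×10⁻²⁴ / (0.12)^3 = 5.7×10⁻²¹
[PO₄³⁻] = 7.6×10⁻¹¹ mol/L

7.6×10⁻¹¹ M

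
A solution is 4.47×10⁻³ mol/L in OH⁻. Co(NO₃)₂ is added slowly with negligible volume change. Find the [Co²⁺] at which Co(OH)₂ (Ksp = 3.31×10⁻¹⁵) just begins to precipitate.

1.66×10⁻¹⁰ M

Each salt precipitates once Q = Ksp for that salt.
Co(OH)₂(s) ⇌ Co²⁺(aq) + 2 OH⁻(aq)
Ksp = [Co²⁺][OH⁻]^2 = [Co²⁺](4.47×10⁻³)^2
[Co²⁺] = 3.31×10⁻¹⁵ / (4.47×10⁻³)^2 = 1.66×10⁻¹⁰
[Co²⁺] = 1.66×10⁻¹⁰ mol/L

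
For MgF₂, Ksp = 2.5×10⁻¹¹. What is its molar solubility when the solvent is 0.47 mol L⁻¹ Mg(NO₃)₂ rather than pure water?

MgF₂(s) ⇌ Mg²⁺(aq) + 2 F⁻(aq)
Let s be the solubility of MgF₂ here. The common ion gives [Mg²⁺] ≈ 0.47 mol L⁻¹, and [F⁻] = 2s.
Ksp = [Mg²⁺][F⁻]^2 = (0.47)(2s)^2
(2s)^2 = 2.5×10⁻¹¹ / (0.47) = 5.3×10⁻¹¹
s = 3.6×10⁻⁶ mol L⁻¹

3.6×10⁻⁶ M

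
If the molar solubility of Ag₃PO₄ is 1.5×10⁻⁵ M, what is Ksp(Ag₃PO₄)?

Ksp = 1.4×10⁻¹⁸

Ag₃PO₄(s) ⇌ 3 Ag⁺(aq) + PO₄³⁻(aq)
If s mol/L of Ag₃PO₄ dissolves, [Ag⁺] = 3s and [PO₄³⁻] = s.
Ksp = [Ag⁺]^3[PO₄³⁻] = (3s)^3 · s = 27s^4
Ksp = 27 × (1.5×10⁻⁵)^4 = 1.4×10⁻¹⁸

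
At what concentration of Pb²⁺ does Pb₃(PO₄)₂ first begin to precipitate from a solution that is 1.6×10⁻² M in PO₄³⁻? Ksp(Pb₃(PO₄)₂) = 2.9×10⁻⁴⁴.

4.8×10⁻¹⁴ M

Each salt precipitates once Q = Ksp for that salt.
Pb₃(PO₄)₂(s) ⇌ 3 Pb²⁺(aq) + 2 PO₄³⁻(aq)
Ksp = [Pb²⁺]^3[PO₄³⁻]^2 = [Pb²⁺]^3(1.6×10⁻²)^2
[Pb²⁺]^3 = 2.9×10⁻⁴⁴ / (1.6×10⁻²)^2 = 1.1×10⁻⁴⁰
[Pb²⁺] = 4.8×10⁻¹⁴ M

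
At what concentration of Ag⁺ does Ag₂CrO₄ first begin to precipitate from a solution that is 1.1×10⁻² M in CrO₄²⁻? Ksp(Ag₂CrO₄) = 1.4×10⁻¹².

1.1×10⁻⁵ M

Each salt precipitates once Q = Ksp for that salt.
Ag₂CrO₄(s) ⇌ 2 Ag⁺(aq) + CrO₄²⁻(aq)
Ksp = [Ag⁺]^2[CrO₄²⁻] = [Ag⁺]^2(1.1×10⁻²)
[Ag⁺]^2 = 1.4×10⁻¹² / (1.1×10⁻²) = 1.3×10⁻¹⁰
[Ag⁺] = 1.1×10⁻⁵ M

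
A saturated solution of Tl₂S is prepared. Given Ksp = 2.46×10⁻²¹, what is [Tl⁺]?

1.70×10⁻⁷ M

Tl₂S(s) ⇌ 2 Tl⁺(aq) + S²⁻(aq)
For each mole of Tl₂S that dissolves per liter, [Tl⁺] = 2s and [S²⁻] = s; let s denote this solubility.
Ksp = [Tl⁺]^2[S²⁻] = (2s)^2 · s = 4s^3 = 2.46×10⁻²¹
s = 8.50×10⁻⁸ M
[Tl⁺] = 2s = 1.70×10⁻⁷ M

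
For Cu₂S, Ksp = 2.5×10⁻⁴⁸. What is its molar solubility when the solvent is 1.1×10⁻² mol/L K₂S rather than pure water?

Cu₂S(s) ⇌ 2 Cu⁺(aq) + S²⁻(aq)
Let s be the solubility of Cu₂S here. The common ion gives [S²⁻] ≈ 1.1×10⁻² mol/L, and [Cu⁺] = 2s.
Ksp = [Cu⁺]^2[S²⁻] = (2s)^2(1.1×10⁻²)
(2s)^2 = 2.5×10⁻⁴⁸ / (1.1×10⁻²) = 2.3×10⁻⁴⁶
s = 7.5×10⁻²⁴ mol/L

7.5×10⁻²⁴ M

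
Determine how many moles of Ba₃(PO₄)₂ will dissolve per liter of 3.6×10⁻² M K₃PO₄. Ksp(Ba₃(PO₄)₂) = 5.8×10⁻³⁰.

5.5×10⁻¹⁰ M

Ba₃(PO₄)₂(s) ⇌ 3 Ba²⁺(aq) + 2 PO₄³⁻(aq)
Let s be the solubility of Ba₃(PO₄)₂ here. The common ion gives [PO₄³⁻] ≈ 3.6×10⁻² M, and [Ba²⁺] = 3s.
Ksp = [Ba²⁺]^3[PO₄³⁻]^2 = (3s)^3(3.6×10⁻²)^2
(3s)^3 = 5.8×10⁻³⁰ / (3.6×10⁻²)^2 = 4.5×10⁻²⁷
s = 5.5×10⁻¹⁰ M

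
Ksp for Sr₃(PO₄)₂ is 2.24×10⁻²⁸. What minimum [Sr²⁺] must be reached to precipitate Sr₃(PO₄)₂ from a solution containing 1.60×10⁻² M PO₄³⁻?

A salt starts to precipitate once the ion product Q reaches its Ksp.
Sr₃(PO₄)₂(s) ⇌ 3 Sr²⁺(aq) + 2 PO₄³⁻(aq)
Ksp = [Sr²⁺]^3[PO₄³⁻]^2 = [Sr²⁺]^3(1.60×10⁻²)^2
[Sr²⁺]^3 = 2.24×10⁻²⁸ / (1.60×10⁻²)^2 = 8.75×10⁻²⁵
[Sr²⁺] = 9.56×10⁻⁹ M

9.56×10⁻⁹ M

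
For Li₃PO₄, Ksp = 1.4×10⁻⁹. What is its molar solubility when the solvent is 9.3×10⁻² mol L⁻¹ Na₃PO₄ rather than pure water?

8.2×10⁻⁴ M

Li₃PO₄(s) ⇌ 3 Li⁺(aq) + PO₄³⁻(aq)
PO₄³⁻ is already present at 9.3×10⁻² mol L⁻¹. If s mol/L of Li₃PO₄ dissolves, [Li⁺] = 3s while [PO₄³⁻] ≈ 9.3×10⁻² mol L⁻¹.
Ksp = [Li⁺]^3[PO₄³⁻] = (3s)^3(9.3×10⁻²)
(3s)^3 = 1.4×10⁻⁹ / (9.3×10⁻²) = 1.5×10⁻⁸
s = 8.2×10⁻⁴ mol L⁻¹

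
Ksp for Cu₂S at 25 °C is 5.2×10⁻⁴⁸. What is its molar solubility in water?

1.1×10⁻¹⁶ M

Cu₂S(s) ⇌ 2 Cu⁺(aq) + S²⁻(aq)
Let s be the molar solubility. Then [Cu⁺] = 2s and [S²⁻] = s.
Ksp = [Cu⁺]^2[S²⁻] = (2s)^2 · s = 4s^3
4s^3 = 5.2×10⁻⁴⁸  ⇒  s^3 = 1.3×10⁻⁴⁸
Taking the 3rd root, s = 1.1×10⁻¹⁶ mol L⁻¹.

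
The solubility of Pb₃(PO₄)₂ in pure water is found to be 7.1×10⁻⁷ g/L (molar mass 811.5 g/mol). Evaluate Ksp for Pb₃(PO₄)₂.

Ksp = 5.5×10⁻⁴⁴

Convert to molarity: s = 7.1×10⁻⁷ / 811.5 = 8.749×10⁻¹⁰ mol/L
Pb₃(PO₄)₂(s) ⇌ 3 Pb²⁺(aq) + 2 PO₄³⁻(aq)
Call the molar solubility s, so that [Pb²⁺] = 3s and [PO₄³⁻] = 2s.
Ksp = [Pb²⁺]^3[PO₄³⁻]^2 = (3s)^3 · (2s)^2 = 108s^5
Ksp = 108 × (8.749×10⁻¹⁰)^5 = 5.5×10⁻⁴⁴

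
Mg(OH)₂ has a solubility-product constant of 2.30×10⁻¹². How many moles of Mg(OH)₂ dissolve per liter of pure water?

8.32×10⁻⁵ M

Mg(OH)₂(s) ⇌ Mg²⁺(aq) + 2 OH⁻(aq)
For each mole of Mg(OH)₂ that dissolves per liter, [Mg²⁺] = s and [OH⁻] = 2s; let s denote this solubility.
Ksp = [Mg²⁺][OH⁻]^2 = s · (2s)^2 = 4s^3
4s^3 = 2.30×10⁻¹²  ⇒  s^3 = 5.75×10⁻¹³
s = 8.32×10⁻⁵ M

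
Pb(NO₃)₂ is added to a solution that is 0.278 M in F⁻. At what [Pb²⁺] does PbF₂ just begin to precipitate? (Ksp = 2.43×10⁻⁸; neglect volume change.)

The threshold for precipitation is Q = Ksp.
PbF₂(s) ⇌ Pb²⁺(aq) + 2 F⁻(aq)
Ksp = [Pb²⁺][F⁻]^2 = [Pb²⁺](0.278)^2
[Pb²⁺] = 2.43×10⁻⁸ / (0.278)^2 = 3.14×10⁻⁷
[Pb²⁺] = 3.14×10⁻⁷ M

3.14×10⁻⁷ M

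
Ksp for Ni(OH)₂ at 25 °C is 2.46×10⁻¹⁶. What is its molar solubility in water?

3.95×10⁻⁶ M

Ni(OH)₂(s) ⇌ Ni²⁺(aq) + 2 OH⁻(aq)
For each mole of Ni(OH)₂ that dissolves per liter, [Ni²⁺] = s and [OH⁻] = 2s; let s denote this solubility.
Ksp = [Ni²⁺][OH⁻]^2 = s · (2s)^2 = 4s^3
4s^3 = 2.46×10⁻¹⁶  ⇒  s^3 = 6.15×10⁻¹⁷
s = 3.95×10⁻⁶ M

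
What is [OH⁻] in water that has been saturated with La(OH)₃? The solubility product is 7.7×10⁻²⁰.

2.2×10⁻⁵ M

La(OH)₃(s) ⇌ La³⁺(aq) + 3 OH⁻(aq)
With molar solubility s: [La³⁺] = s, [OH⁻] = 3s.
Ksp = [La³⁺][OH⁻]^3 = s · (3s)^3 = 27s^4 = 7.7×10⁻²⁰
s = 7.3×10⁻⁶ mol/L
[OH⁻] = 3s = 2.2×10⁻⁵ mol/L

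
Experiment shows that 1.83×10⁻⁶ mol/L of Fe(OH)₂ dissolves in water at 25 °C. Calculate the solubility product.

Ksp = 2.45×10⁻¹⁷

Fe(OH)₂(s) ⇌ Fe²⁺(aq) + 2 OH⁻(aq)
For each mole of Fe(OH)₂ that dissolves per liter, [Fe²⁺] = s and [OH⁻] = 2s; let s denote this solubility.
Ksp = [Fe²⁺][OH⁻]^2 = s · (2s)^2 = 4s^3
Ksp = 4 × (1.83×10⁻⁶)^3 = 2.45×10⁻¹⁷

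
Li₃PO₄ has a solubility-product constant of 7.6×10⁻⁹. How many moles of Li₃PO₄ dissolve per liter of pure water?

Li₃PO₄(s) ⇌ 3 Li⁺(aq) + PO₄³⁻(aq)
With molar solubility s: [Li⁺] = 3s, [PO₄³⁻] = s.
Ksp = [Li⁺]^3[PO₄³⁻] = (3s)^3 · s = 27s^4
27s^4 = 7.6×10⁻⁹  ⇒  s^4 = 2.8×10⁻¹⁰
Taking the 4th root, s = 4.1×10⁻³ mol/L.

4.1×10⁻³ M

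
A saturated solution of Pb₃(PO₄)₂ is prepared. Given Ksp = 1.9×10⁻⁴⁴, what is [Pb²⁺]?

Pb₃(PO₄)₂(s) ⇌ 3 Pb²⁺(aq) + 2 PO₄³⁻(aq)
Let s be the molar solubility. Then [Pb²⁺] = 3s and [PO₄³⁻] = 2s.
Ksp = [Pb²⁺]^3[PO₄³⁻]^2 = (3s)^3 · (2s)^2 = 108s^5 = 1.9×10⁻⁴⁴
s = 7.1×10⁻¹⁰ mol/L
[Pb²⁺] = 3s = 2.1×10⁻⁹ mol/L

2.1×10⁻⁹ M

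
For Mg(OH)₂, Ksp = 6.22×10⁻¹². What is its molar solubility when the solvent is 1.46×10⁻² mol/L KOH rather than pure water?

Mg(OH)₂(s) ⇌ Mg²⁺(aq) + 2 OH⁻(aq)
With OH⁻ already at 1.46×10⁻² mol/L and s small, take [OH⁻] ≈ 1.46×10⁻² mol/L and [Mg²⁺] = s.
Ksp = [Mg²⁺][OH⁻]^2 = s(1.46×10⁻²)^2
s = 6.22×10⁻¹² / (1.46×10⁻²)^2 = 2.92×10⁻⁸
s = 2.92×10⁻⁸ mol/L

2.92×10⁻⁸ M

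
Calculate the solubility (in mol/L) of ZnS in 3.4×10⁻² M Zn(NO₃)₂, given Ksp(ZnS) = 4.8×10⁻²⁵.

ZnS(s) ⇌ Zn²⁺(aq) + S²⁻(aq)
The solution already contains Zn²⁺ at 3.4×10⁻² M. Let s be the molar solubility of ZnS.
[Zn²⁺] ≈ 3.4×10⁻² M (common ion dominates); [S²⁻] = s.
Ksp = [Zn²⁺][S²⁻] = (3.4×10⁻²)s
s = 4.8×10⁻²⁵ / (3.4×10⁻²) = 1.4×10⁻²³
s = 1.4×10⁻²³ M

1.4×10⁻²³ M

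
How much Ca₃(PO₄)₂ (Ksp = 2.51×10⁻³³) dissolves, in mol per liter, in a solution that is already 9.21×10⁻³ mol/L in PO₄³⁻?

1.03×10⁻¹⁰ M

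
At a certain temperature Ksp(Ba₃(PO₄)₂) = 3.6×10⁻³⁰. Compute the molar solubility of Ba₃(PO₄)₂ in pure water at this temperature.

5.1×10⁻⁷ M

Ba₃(PO₄)₂(s) ⇌ 3 Ba²⁺(aq) + 2 PO₄³⁻(aq)
Call the molar solubility s, so that [Ba²⁺] = 3s and [PO₄³⁻] = 2s.
Ksp = [Ba²⁺]^3[PO₄³⁻]^2 = (3s)^3 · (2s)^2 = 108s^5
108s^5 = 3.6×10⁻³⁰  ⇒  s^5 = 3.3×10⁻³²
s = (3.3×10⁻³²)^(1/5) = 5.1×10⁻⁷ mol/L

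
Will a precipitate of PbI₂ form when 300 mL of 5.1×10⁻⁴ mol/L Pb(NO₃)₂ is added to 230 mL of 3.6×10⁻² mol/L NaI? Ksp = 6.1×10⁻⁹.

Yes

The combined volume is 530 mL.
[Pb²⁺] = (5.1×10⁻⁴)(300)/530 = 2.9×10⁻⁴ mol/L
[I⁻] = (3.6×10⁻²)(230)/530 = 1.6×10⁻² mol/L
Q = [Pb²⁺][I⁻]^2 = 7.0×10⁻⁸
Since Q (7.0×10⁻⁸) exceeds Ksp (6.1×10⁻⁹), PbI₂ will precipitate.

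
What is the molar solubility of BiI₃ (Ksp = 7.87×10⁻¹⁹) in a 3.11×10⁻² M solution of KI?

2.62×10⁻¹⁴ M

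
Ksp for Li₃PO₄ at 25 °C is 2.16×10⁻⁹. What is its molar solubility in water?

Li₃PO₄(s) ⇌ 3 Li⁺(aq) + PO₄³⁻(aq)
Call the molar solubility s, so that [Li⁺] = 3s and [PO₄³⁻] = s.
Ksp = [Li⁺]^3[PO₄³⁻] = (3s)^3 · s = 27s^4
27s^4 = 2.16×10⁻⁹  ⇒  s^4 = 8.00×10⁻¹¹
Taking the 4th root, s = 2.99×10⁻³ mol L⁻¹.

2.99×10⁻³ M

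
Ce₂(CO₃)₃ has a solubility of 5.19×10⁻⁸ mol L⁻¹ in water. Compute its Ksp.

Ce₂(CO₃)₃(s) ⇌ 2 Ce³⁺(aq) + 3 CO₃²⁻(aq)
For each mole of Ce₂(CO₃)₃ that dissolves per liter, [Ce³⁺] = 2s and [CO₃²⁻] = 3s; let s denote this solubility.
Ksp = [Ce³⁺]^2[CO₃²⁻]^3 = (2s)^2 · (3s)^3 = 108s^5
Ksp = 108 × (5.19×10⁻⁸)^5 = 4.07×10⁻³⁵

Ksp = 4.07×10⁻³⁵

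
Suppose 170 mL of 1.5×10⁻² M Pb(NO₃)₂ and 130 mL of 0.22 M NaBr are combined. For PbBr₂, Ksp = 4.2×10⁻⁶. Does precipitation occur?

Yes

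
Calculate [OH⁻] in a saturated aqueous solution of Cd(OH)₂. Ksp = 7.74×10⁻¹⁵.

Cd(OH)₂(s) ⇌ Cd²⁺(aq) + 2 OH⁻(aq)
Call the molar solubility s, so that [Cd²⁺] = s and [OH⁻] = 2s.
Ksp = [Cd²⁺][OH⁻]^2 = s · (2s)^2 = 4s^3 = 7.74×10⁻¹⁵
s = 1.25×10⁻⁵ M
[OH⁻] = 2s = 2.49×10⁻⁵ M

2.49×10⁻⁵ M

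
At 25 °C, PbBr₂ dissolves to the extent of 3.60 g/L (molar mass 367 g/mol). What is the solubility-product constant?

Ksp = 3.78×10⁻⁶

Convert to molarity: s = 3.60 / 367 = 9.8093×10⁻³ mol/L
PbBr₂(s) ⇌ Pb²⁺(aq) + 2 Br⁻(aq)
With molar solubility s: [Pb²⁺] = s, [Br⁻] = 2s.
Ksp = [Pb²⁺][Br⁻]^2 = s · (2s)^2 = 4s^3
Ksp = 4 × (9.8093×10⁻³)^3 = 3.78×10⁻⁶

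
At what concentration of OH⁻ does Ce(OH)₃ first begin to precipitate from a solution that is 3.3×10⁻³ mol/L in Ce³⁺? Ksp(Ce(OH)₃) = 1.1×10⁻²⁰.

Each salt precipitates once Q = Ksp for that salt.
Ce(OH)₃(s) ⇌ Ce³⁺(aq) + 3 OH⁻(aq)
Ksp = [Ce³⁺][OH⁻]^3 = [OH⁻]^3(3.3×10⁻³)
[OH⁻]^3 = 1.1×10⁻²⁰ / (3.3×10⁻³) = 3.3×10⁻¹⁸
[OH⁻] = 1.5×10⁻⁶ mol/L

1.5×10⁻⁶ M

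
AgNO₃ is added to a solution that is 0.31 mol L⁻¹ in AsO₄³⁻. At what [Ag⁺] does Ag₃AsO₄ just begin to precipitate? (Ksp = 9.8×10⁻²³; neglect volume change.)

A salt starts to precipitate once the ion product Q reaches its Ksp.
Ag₃AsO₄(s) ⇌ 3 Ag⁺(aq) + AsO₄³⁻(aq)
Ksp = [Ag⁺]^3[AsO₄³⁻] = [Ag⁺]^3(0.31)
[Ag⁺]^3 = 9.8×10⁻²³ / (0.31) = 3.2×10⁻²²
[Ag⁺] = 6.8×10⁻⁸ mol L⁻¹

6.8×10⁻⁸ M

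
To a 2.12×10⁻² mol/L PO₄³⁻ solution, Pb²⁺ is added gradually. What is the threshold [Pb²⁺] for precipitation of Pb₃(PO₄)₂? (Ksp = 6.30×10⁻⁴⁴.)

5.19×10⁻¹⁴ M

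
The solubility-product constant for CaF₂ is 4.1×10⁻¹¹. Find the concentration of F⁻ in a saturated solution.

4.3×10⁻⁴ M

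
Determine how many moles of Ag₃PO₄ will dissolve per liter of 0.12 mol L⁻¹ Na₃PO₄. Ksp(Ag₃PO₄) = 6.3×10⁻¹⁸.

Ag₃PO₄(s) ⇌ 3 Ag⁺(aq) + PO₄³⁻(aq)
Let s be the solubility of Ag₃PO₄ here. The common ion gives [PO₄³⁻] ≈ 0.12 mol L⁻¹, and [Ag⁺] = 3s.
Ksp = [Ag⁺]^3[PO₄³⁻] = (3s)^3(0.12)
(3s)^3 = 6.3×10⁻¹⁸ / (0.12) = 5.3×10⁻¹⁷
s = 1.2×10⁻⁶ mol L⁻¹

1.2×10⁻⁶ M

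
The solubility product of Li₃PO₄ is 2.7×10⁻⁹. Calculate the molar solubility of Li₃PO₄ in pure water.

3.2×10⁻³ M

Li₃PO₄(s) ⇌ 3 Li⁺(aq) + PO₄³⁻(aq)
Call the molar solubility s, so that [Li⁺] = 3s and [PO₄³⁻] = s.
Ksp = [Li⁺]^3[PO₄³⁻] = (3s)^3 · s = 27s^4
27s^4 = 2.7×10⁻⁹  ⇒  s^4 = 1.0×10⁻¹⁰
s = (1.0×10⁻¹⁰)^(1/4) = 3.2×10⁻³ M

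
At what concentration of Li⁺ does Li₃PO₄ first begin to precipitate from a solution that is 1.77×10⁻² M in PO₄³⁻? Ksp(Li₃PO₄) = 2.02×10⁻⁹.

The threshold for precipitation is Q = Ksp.
Li₃PO₄(s) ⇌ 3 Li⁺(aq) + PO₄³⁻(aq)
Ksp = [Li⁺]^3[PO₄³⁻] = [Li⁺]^3(1.77×10⁻²)
[Li⁺]^3 = 2.02×10⁻⁹ / (1.77×10⁻²) = 1.14×10⁻⁷
[Li⁺] = 4.85×10⁻³ M

4.85×10⁻³ M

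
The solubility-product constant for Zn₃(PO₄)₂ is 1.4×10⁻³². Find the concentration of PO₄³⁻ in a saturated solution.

3.3×10⁻⁷ M

Zn₃(PO₄)₂(s) ⇌ 3 Zn²⁺(aq) + 2 PO₄³⁻(aq)
Call the molar solubility s, so that [Zn²⁺] = 3s and [PO₄³⁻] = 2s.
Ksp = [Zn²⁺]^3[PO₄³⁻]^2 = (3s)^3 · (2s)^2 = 108s^5 = 1.4×10⁻³²
s = 1.7×10⁻⁷ mol L⁻¹
[PO₄³⁻] = 2s = 3.3×10⁻⁷ mol L⁻¹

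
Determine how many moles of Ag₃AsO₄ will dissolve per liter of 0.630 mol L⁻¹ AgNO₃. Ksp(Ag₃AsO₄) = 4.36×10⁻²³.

1.74×10⁻²² M

Ag₃AsO₄(s) ⇌ 3 Ag⁺(aq) + AsO₄³⁻(aq)
Let s be the solubility of Ag₃AsO₄ here. The common ion gives [Ag⁺] ≈ 0.630 mol L⁻¹, and [AsO₄³⁻] = s.
Ksp = [Ag⁺]^3[AsO₄³⁻] = (0.630)^3s
s = 4.36×10⁻²³ / (0.630)^3 = 1.74×10⁻²²
s = 1.74×10⁻²² mol L⁻¹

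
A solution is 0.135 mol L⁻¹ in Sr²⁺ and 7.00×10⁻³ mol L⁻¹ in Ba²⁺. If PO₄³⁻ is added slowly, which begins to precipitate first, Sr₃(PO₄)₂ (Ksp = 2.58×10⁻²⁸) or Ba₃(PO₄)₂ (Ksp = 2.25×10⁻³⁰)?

Sr₃(PO₄)₂

Precipitation begins when Q = Ksp.
For Sr₃(PO₄)₂: [PO₄³⁻] = (Ksp/[Sr²⁺]^3)^(1/2) = 3.24×10⁻¹³ mol L⁻¹
For Ba₃(PO₄)₂: [PO₄³⁻] = (Ksp/[Ba²⁺]^3)^(1/2) = 2.56×10⁻¹² mol L⁻¹
Since Sr₃(PO₄)₂ needs less PO₄³⁻ to reach saturation, it precipitates first.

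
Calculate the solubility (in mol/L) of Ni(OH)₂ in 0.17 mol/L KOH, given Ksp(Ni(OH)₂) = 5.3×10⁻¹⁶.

1.8×10⁻¹⁴ M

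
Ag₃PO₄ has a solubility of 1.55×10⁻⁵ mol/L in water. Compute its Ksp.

Ksp = 1.56×10⁻¹⁸

Ag₃PO₄(s) ⇌ 3 Ag⁺(aq) + PO₄³⁻(aq)
If s mol/L of Ag₃PO₄ dissolves, [Ag⁺] = 3s and [PO₄³⁻] = s.
Ksp = [Ag⁺]^3[PO₄³⁻] = (3s)^3 · s = 27s^4
Ksp = 27 × (1.55×10⁻⁵)^4 = 1.56×10⁻¹⁸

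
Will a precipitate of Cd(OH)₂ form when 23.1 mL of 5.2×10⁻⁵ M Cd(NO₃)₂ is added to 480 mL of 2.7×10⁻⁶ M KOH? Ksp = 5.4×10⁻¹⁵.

After mixing, V = 23.1 mL + 480 mL = 503.1 mL.
[Cd²⁺] = (5.2×10⁻⁵)(23.1)/503.1 = 2.4×10⁻⁶ M
[OH⁻] = (2.7×10⁻⁶)(480)/503.1 = 2.6×10⁻⁶ M
Q = [Cd²⁺][OH⁻]^2 = 1.6×10⁻¹⁷
Q < Ksp (1.6×10⁻¹⁷ vs 5.4×10⁻¹⁵); the solution remains unsaturated and no precipitate forms.

No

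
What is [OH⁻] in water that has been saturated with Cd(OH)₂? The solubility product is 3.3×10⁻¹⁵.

Cd(OH)₂(s) ⇌ Cd²⁺(aq) + 2 OH⁻(aq)
For each mole of Cd(OH)₂ that dissolves per liter, [Cd²⁺] = s and [OH⁻] = 2s; let s denote this solubility.
Ksp = [Cd²⁺][OH⁻]^2 = s · (2s)^2 = 4s^3 = 3.3×10⁻¹⁵
s = 9.4×10⁻⁶ mol L⁻¹
[OH⁻] = 2s = 1.9×10⁻⁵ mol L⁻¹

1.9×10⁻⁵ M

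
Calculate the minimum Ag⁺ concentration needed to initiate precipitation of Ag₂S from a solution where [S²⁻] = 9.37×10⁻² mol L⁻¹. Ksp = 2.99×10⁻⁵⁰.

5.65×10⁻²⁵ M

Each salt precipitates once Q = Ksp for that salt.
Ag₂S(s) ⇌ 2 Ag⁺(aq) + S²⁻(aq)
Ksp = [Ag⁺]^2[S²⁻] = [Ag⁺]^2(9.37×10⁻²)
[Ag⁺]^2 = 2.99×10⁻⁵⁰ / (9.37×10⁻²) = 3.19×10⁻⁴⁹
[Ag⁺] = 5.65×10⁻²⁵ mol L⁻¹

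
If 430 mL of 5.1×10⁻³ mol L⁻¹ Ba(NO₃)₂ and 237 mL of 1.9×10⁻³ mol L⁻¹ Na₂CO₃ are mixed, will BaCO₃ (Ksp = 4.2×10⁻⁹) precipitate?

After mixing, V = 430 mL + 237 mL = 667 mL.
[Ba²⁺] = (5.1×10⁻³)(430)/667 = 3.3×10⁻³ mol L⁻¹
[CO₃²⁻] = (1.9×10⁻³)(237)/667 = 6.8×10⁻⁴ mol L⁻¹
Q = [Ba²⁺][CO₃²⁻] = 2.2×10⁻⁶
Because Q > Ksp (2.2×10⁻⁶ vs 4.2×10⁻⁹), a precipitate of BaCO₃ forms.

Yes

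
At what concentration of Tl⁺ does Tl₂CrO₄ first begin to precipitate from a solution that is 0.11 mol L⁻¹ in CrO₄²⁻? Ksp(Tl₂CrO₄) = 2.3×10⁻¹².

The threshold for precipitation is Q = Ksp.
Tl₂CrO₄(s) ⇌ 2 Tl⁺(aq) + CrO₄²⁻(aq)
Ksp = [Tl⁺]^2[CrO₄²⁻] = [Tl⁺]^2(0.11)
[Tl⁺]^2 = 2.3×10⁻¹² / (0.11) = 2.1×10⁻¹¹
[Tl⁺] = 4.6×10⁻⁶ mol L⁻¹

4.6×10⁻⁶ M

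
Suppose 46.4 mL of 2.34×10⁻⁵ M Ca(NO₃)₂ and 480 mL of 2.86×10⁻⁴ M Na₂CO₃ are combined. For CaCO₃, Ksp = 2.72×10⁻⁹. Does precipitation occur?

No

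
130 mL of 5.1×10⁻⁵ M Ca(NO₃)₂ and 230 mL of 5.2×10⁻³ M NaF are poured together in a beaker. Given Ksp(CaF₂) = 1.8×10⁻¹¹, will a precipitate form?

Yes

After mixing, V = 130 mL + 230 mL = 360 mL.
[Ca²⁺] = (5.1×10⁻⁵)(130)/360 = 1.8×10⁻⁵ M
[F⁻] = (5.2×10⁻³)(230)/360 = 3.3×10⁻³ M
Q = [Ca²⁺][F⁻]^2 = 2.0×10⁻¹⁰
Since Q (2.0×10⁻¹⁰) exceeds Ksp (1.8×10⁻¹¹), CaF₂ will precipitate.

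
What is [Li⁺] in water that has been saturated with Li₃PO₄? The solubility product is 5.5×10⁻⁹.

1.1×10⁻² M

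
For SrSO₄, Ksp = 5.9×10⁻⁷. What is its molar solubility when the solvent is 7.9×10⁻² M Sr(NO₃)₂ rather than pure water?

7.5×10⁻⁶ M

SrSO₄(s) ⇌ Sr²⁺(aq) + SO₄²⁻(aq)
Let s be the solubility of SrSO₄ here. The common ion gives [Sr²⁺] ≈ 7.9×10⁻² M, and [SO₄²⁻] = s.
Ksp = [Sr²⁺][SO₄²⁻] = (7.9×10⁻²)s
s = 5.9×10⁻⁷ / (7.9×10⁻²) = 7.5×10⁻⁶
s = 7.5×10⁻⁶ M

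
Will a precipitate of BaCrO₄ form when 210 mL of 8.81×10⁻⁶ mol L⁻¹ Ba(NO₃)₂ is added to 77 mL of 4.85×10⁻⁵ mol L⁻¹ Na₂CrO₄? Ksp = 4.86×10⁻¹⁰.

After mixing, V = 210 mL + 77 mL = 287 mL.
[Ba²⁺] = (8.81×10⁻⁶)(210)/287 = 6.45×10⁻⁶ mol L⁻¹
[CrO₄²⁻] = (4.85×10⁻⁵)(77)/287 = 1.30×10⁻⁵ mol L⁻¹
Q = [Ba²⁺][CrO₄²⁻] = 8.39×10⁻¹¹
Since Q (8.39×10⁻¹¹) is less than Ksp (4.86×10⁻¹⁰), no BaCrO₄ precipitates.

No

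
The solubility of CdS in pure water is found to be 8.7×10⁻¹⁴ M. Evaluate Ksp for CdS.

CdS(s) ⇌ Cd²⁺(aq) + S²⁻(aq)
For each mole of CdS that dissolves per liter, [Cd²⁺] = s and [S²⁻] = s; let s denote this solubility.
Ksp = [Cd²⁺][S²⁻] = s · s = s^2
Ksp = (8.7×10⁻¹⁴)^2 = 7.6×10⁻²⁷

Ksp = 7.6×10⁻²⁷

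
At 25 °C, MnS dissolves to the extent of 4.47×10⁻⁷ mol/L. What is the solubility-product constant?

Ksp = 2.00×10⁻¹³

MnS(s) ⇌ Mn²⁺(aq) + S²⁻(aq)
If s mol/L of MnS dissolves, [Mn²⁺] = s and [S²⁻] = s.
Ksp = [Mn²⁺][S²⁻] = s · s = s^2
Ksp = (4.47×10⁻⁷)^2 = 2.00×10⁻¹³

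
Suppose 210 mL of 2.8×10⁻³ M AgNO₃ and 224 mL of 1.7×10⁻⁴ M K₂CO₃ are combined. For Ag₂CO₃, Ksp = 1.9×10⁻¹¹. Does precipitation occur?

Yes

The combined volume is 434 mL.
[Ag⁺] = (2.8×10⁻³)(210)/434 = 1.4×10⁻³ M
[CO₃²⁻] = (1.7×10⁻⁴)(224)/434 = 8.8×10⁻⁵ M
Q = [Ag⁺]^2[CO₃²⁻] = 1.6×10⁻¹⁰
Since Q (1.6×10⁻¹⁰) exceeds Ksp (1.9×10⁻¹¹), Ag₂CO₃ will precipitate.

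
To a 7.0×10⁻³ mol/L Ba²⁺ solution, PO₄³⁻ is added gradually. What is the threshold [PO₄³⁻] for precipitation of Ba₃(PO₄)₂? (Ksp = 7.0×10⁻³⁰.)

Precipitation begins when Q = Ksp.
Ba₃(PO₄)₂(s) ⇌ 3 Ba²⁺(aq) + 2 PO₄³⁻(aq)
Ksp = [Ba²⁺]^3[PO₄³⁻]^2 = [PO₄³⁻]^2(7.0×10⁻³)^3
[PO₄³⁻]^2 = 7.0×10⁻³⁰ / (7.0×10⁻³)^3 = 2.0×10⁻²³
[PO₄³⁻] = 4.5×10⁻¹² mol/L

4.5×10⁻¹² M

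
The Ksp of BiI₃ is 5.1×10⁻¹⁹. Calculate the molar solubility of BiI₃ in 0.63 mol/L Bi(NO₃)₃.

BiI₃(s) ⇌ Bi³⁺(aq) + 3 I⁻(aq)
Bi³⁺ is already present at 0.63 mol/L. If s mol/L of BiI₃ dissolves, [I⁻] = 3s while [Bi³⁺] ≈ 0.63 mol/L.
Ksp = [Bi³⁺][I⁻]^3 = (0.63)(3s)^3
(3s)^3 = 5.1×10⁻¹⁹ / (0.63) = 8.1×10⁻¹⁹
s = 3.1×10⁻⁷ mol/L

3.1×10⁻⁷ M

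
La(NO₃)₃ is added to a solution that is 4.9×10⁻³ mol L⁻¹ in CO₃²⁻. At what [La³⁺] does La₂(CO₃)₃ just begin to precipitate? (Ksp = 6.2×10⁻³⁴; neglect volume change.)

7.3×10⁻¹⁴ M

Each salt precipitates once Q = Ksp for that salt.
La₂(CO₃)₃(s) ⇌ 2 La³⁺(aq) + 3 CO₃²⁻(aq)
Ksp = [La³⁺]^2[CO₃²⁻]^3 = [La³⁺]^2(4.9×10⁻³)^3
[La³⁺]^2 = 6.2×10⁻³⁴ / (4.9×10⁻³)^3 = 5.3×10⁻²⁷
[La³⁺] = 7.3×10⁻¹⁴ mol L⁻¹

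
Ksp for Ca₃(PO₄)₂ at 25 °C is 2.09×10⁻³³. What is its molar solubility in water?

1.14×10⁻⁷ M

Ca₃(PO₄)₂(s) ⇌ 3 Ca²⁺(aq) + 2 PO₄³⁻(aq)
Let s be the molar solubility. Then [Ca²⁺] = 3s and [PO₄³⁻] = 2s.
Ksp = [Ca²⁺]^3[PO₄³⁻]^2 = (3s)^3 · (2s)^2 = 108s^5
108s^5 = 2.09×10⁻³³  ⇒  s^5 = 1.94×10⁻³⁵
Taking the 5th root, s = 1.14×10⁻⁷ mol L⁻¹.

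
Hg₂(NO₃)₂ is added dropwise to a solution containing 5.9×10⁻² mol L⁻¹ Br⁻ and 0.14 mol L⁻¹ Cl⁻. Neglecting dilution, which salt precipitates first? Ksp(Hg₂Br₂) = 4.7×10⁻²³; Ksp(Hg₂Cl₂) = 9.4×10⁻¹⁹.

Precipitation begins when Q = Ksp.
For Hg₂Br₂: [Hg₂²⁺] = (Ksp/[Br⁻]^2) = 1.4×10⁻²⁰ mol L⁻¹
For Hg₂Cl₂: [Hg₂²⁺] = (Ksp/[Cl⁻]^2) = 4.8×10⁻¹⁷ mol L⁻¹
Since Hg₂Br₂ needs less Hg₂²⁺ to reach saturation, it precipitates first.

Hg₂Br₂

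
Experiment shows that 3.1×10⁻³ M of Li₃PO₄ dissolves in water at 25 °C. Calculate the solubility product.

Ksp = 2.5×10⁻⁹

Li₃PO₄(s) ⇌ 3 Li⁺(aq) + PO₄³⁻(aq)
For each mole of Li₃PO₄ that dissolves per liter, [Li⁺] = 3s and [PO₄³⁻] = s; let s denote this solubility.
Ksp = [Li⁺]^3[PO₄³⁻] = (3s)^3 · s = 27s^4
Ksp = 27 × (3.1×10⁻³)^4 = 2.5×10⁻⁹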